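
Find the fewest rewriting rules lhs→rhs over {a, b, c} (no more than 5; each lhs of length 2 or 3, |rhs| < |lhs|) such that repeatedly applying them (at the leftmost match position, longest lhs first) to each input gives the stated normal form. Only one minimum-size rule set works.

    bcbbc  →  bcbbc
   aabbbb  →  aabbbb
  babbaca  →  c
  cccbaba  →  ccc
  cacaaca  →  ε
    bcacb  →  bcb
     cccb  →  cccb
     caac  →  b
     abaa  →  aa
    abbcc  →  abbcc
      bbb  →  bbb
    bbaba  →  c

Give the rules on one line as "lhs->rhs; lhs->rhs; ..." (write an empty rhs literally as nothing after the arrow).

  | bcbbc
  | aabbbb
  | babbaca => bbaca => cca => c
  | cccbaba => cccba => ccc

ac->b; ba->; bba->c; ca->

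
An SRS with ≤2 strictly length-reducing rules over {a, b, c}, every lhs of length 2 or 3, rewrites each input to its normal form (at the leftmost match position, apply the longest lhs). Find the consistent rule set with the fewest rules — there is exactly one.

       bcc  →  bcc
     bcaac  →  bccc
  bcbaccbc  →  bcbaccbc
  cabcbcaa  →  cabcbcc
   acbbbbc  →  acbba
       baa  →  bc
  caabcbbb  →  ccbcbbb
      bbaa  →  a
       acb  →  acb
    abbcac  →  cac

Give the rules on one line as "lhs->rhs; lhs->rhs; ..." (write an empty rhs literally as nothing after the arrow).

  | bcc
  | bcaac => bccc
  | bcbaccbc
  | cabcbcaa => cabcbcc

aa->c; bbc->a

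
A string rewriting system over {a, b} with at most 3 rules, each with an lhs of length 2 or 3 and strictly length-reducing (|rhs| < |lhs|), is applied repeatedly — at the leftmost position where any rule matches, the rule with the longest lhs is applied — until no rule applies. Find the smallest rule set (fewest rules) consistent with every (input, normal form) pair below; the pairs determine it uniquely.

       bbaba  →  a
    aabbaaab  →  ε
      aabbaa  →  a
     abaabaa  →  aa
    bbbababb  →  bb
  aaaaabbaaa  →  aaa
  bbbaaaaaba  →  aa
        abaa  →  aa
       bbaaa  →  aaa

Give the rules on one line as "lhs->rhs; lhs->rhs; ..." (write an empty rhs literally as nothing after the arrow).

aab->ba; ba->; bba->a

  | bbaba => aba => a
  | aabbaaab => babaaab => baaab => aab => ba => ε
  | aabbaa => babaa => baa => a
  | abaabaa => aabaa => baaa => aa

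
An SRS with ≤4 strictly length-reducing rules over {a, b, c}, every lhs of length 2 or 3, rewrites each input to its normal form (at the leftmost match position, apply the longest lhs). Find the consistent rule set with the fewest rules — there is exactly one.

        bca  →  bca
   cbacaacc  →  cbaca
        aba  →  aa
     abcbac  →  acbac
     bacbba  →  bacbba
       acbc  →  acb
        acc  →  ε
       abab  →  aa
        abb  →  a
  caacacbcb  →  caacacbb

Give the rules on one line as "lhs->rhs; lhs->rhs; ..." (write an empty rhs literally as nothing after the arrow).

  | bca
  | cbacaacc => cbaca
  | aba => aa
  | abcbac => acbac

ab->a; acc->; cbc->cb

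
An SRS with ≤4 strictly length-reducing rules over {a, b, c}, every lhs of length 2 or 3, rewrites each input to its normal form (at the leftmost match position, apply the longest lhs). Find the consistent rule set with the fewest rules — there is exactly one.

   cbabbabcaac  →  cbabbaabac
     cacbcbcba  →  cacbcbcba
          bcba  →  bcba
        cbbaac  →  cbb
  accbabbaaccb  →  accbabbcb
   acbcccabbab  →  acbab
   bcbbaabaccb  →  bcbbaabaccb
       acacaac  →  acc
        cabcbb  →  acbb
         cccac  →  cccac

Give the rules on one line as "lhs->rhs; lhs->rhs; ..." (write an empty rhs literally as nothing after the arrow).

aac->; aca->ac; bca->ab; cab->a

  | cbabbabcaac => cbabbaabac
  | cacbcbcba
  | bcba
  | cbbaac => cbb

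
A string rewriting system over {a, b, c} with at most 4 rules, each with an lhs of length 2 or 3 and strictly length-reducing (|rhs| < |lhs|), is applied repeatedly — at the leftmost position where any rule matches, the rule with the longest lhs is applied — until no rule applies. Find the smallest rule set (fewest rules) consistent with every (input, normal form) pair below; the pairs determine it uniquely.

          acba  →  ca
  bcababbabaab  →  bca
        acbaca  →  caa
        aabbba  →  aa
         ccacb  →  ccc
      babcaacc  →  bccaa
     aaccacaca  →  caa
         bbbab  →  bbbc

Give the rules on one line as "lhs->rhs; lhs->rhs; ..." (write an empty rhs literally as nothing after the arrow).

aaa->; ab->c; ac->a; cb->a

  | acba => aba => ca
  | bcababbabaab => bccabbabaab => bcccbabaab => bccaabaab => bccacaab => bccaaab => bccb => bca
  | acbaca => abaca => caca => caa
  | aabbba => acbba => abba => cba => aa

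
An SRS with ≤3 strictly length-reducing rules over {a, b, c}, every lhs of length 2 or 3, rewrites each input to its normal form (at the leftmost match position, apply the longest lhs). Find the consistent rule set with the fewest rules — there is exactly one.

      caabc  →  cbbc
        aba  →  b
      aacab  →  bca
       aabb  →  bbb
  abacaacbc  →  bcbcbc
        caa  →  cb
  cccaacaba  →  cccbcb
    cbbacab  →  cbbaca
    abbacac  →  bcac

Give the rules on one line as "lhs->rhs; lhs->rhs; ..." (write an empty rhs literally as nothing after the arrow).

  | caabc => cbbc
  | aba => aa => b
  | aacab => bcab => bca
  | aabb => bbb

aa->b; ab->a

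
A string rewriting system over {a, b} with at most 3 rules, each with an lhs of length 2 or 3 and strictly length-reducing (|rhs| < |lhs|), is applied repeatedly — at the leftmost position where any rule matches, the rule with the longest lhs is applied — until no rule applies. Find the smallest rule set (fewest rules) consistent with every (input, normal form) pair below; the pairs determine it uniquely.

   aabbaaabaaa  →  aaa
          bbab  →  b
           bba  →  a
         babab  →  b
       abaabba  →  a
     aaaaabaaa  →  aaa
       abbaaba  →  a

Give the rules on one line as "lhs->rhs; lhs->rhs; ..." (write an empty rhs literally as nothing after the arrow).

  | aabbaaabaaa => abbaaabaaa => bbaaabaaa => baaabaaa => aaabaaa => aabaaa => abaaa => baaa => aaa
  | bbab => bab => ab => b
  | bba => ba => a
  | babab => abab => bab => ab => b

ab->b; ba->a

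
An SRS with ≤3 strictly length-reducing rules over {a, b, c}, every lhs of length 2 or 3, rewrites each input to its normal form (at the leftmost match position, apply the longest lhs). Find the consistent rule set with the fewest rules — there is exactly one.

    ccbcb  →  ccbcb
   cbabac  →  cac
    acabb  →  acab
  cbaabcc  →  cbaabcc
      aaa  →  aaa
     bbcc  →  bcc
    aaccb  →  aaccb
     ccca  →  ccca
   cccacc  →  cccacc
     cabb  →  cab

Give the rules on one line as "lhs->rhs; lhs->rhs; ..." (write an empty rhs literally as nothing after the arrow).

  | ccbcb
  | cbabac => cac
  | acabb => acab
  | cbaabcc

bab->; bb->b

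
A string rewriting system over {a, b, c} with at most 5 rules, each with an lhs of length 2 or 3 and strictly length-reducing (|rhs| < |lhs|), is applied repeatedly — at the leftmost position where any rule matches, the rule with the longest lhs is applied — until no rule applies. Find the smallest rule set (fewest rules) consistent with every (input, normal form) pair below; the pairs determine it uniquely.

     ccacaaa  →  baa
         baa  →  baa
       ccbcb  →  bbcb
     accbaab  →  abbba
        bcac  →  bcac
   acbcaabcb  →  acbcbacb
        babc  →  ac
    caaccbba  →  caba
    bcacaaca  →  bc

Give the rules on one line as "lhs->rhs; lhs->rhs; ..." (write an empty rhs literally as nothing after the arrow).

aab->ba; aca->; bab->a; cc->b

  | ccacaaa => bacaaa => baa
  | baa
  | ccbcb => bbcb
  | accbaab => abbaab => abbba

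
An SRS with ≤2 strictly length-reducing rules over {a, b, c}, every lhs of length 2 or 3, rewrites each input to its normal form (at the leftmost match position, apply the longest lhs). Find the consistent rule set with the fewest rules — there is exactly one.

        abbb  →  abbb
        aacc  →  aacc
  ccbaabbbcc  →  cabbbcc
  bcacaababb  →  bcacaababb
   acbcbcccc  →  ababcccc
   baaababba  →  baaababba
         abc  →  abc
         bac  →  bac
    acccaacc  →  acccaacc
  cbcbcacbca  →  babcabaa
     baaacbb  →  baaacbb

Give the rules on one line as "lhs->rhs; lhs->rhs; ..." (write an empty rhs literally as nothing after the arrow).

  | abbb
  | aacc
  | ccbaabbbcc => cabbbcc
  | bcacaababb

cba->; cbc->ba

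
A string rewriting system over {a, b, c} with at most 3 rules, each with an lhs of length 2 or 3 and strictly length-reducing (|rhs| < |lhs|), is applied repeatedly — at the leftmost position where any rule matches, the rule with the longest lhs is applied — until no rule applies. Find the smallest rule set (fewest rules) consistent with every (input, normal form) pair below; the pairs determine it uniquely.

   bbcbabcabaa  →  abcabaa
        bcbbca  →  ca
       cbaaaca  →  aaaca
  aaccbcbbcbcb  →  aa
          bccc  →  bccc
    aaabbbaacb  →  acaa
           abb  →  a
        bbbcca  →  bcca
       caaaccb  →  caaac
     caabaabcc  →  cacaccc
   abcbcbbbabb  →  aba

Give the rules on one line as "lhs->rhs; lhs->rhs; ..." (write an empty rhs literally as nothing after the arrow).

  | bbcbabcabaa => cbabcabaa => abcabaa
  | bcbbca => bbca => ca
  | cbaaaca => aaaca
  | aaccbcbbcbcb => aaccbbcbcb => aacbcbcb => aacbcb => aacb => aa

aab->ac; bb->; cb->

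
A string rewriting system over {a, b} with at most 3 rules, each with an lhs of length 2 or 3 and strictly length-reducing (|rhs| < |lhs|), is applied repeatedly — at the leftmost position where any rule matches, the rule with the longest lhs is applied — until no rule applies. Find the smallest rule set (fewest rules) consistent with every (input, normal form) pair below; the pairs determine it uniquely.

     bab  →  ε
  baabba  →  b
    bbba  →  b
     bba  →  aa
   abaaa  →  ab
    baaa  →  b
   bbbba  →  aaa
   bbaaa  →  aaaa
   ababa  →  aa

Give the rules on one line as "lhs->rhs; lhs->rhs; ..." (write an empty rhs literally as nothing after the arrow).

  | bab => ε
  | baabba => babba => ba => b
  | bbba => baa => ba => b
  | bba => aa

ba->b; bab->; bba->aa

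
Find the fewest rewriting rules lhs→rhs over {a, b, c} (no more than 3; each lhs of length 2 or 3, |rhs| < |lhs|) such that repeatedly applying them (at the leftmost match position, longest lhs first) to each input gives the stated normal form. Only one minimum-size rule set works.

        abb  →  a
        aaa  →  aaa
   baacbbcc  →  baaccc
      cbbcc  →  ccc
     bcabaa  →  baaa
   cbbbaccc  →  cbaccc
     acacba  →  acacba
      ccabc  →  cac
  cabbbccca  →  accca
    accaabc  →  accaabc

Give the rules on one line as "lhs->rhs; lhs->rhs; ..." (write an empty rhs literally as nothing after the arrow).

  | abb => a
  | aaa
  | baacbbcc => baaccc
  | cbbcc => ccc

bb->; cab->a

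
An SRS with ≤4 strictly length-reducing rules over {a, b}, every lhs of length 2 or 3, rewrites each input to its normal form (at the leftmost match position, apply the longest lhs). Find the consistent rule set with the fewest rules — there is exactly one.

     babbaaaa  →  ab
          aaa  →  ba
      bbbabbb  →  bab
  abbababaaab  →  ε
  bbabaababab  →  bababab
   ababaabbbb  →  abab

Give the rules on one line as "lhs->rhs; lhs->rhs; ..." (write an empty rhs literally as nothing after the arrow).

  | babbaaaa => baabaaa => bbaaa => abaa => ab
  | aaa => ba
  | bbbabbb => babbb => bab
  | abbababaaab => aabbabaaab => bbabaaab => abbaaab => aabaab => baab => bb => ε

aa->; aaa->ba; bb->; bba->ab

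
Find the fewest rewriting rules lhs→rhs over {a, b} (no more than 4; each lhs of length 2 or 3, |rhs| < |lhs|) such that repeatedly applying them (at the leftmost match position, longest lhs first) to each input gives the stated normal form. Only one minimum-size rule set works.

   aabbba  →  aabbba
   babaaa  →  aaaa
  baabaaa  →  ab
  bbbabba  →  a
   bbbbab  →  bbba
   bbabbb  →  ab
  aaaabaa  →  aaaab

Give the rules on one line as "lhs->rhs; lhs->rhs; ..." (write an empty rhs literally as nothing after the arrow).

aba->ab; baa->a; bab->a

  | aabbba
  | babaaa => aaaa
  | baabaaa => abaaa => abaa => aba => ab
  | bbbabba => bbaba => baa => a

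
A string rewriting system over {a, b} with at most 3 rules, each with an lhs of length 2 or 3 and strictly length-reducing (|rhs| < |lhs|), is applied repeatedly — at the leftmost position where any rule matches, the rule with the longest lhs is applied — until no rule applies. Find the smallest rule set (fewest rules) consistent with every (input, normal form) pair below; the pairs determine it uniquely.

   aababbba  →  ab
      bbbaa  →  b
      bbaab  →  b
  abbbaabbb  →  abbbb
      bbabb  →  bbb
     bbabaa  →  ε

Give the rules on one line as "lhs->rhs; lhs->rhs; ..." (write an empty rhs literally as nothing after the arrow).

aab->a; ba->

  | aababbba => aabbba => abba => ab
  | bbbaa => bba => b
  | bbaab => bab => b
  | abbbaabbb => abbabbb => abbbb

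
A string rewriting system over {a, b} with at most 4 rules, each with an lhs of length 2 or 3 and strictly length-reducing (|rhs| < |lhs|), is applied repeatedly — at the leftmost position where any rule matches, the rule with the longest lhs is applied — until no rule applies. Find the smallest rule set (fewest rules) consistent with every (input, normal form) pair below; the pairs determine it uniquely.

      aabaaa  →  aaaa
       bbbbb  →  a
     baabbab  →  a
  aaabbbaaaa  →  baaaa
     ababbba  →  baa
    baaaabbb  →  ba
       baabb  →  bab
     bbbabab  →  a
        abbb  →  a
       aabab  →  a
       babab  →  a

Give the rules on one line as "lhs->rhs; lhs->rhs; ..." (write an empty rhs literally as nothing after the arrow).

aab->a; aba->ba; bb->a

  | aabaaa => aaaa
  | bbbbb => abbb => aab => a
  | baabbab => babab => bbab => aab => a
  | aaabbbaaaa => aabbaaaa => abaaaa => baaaa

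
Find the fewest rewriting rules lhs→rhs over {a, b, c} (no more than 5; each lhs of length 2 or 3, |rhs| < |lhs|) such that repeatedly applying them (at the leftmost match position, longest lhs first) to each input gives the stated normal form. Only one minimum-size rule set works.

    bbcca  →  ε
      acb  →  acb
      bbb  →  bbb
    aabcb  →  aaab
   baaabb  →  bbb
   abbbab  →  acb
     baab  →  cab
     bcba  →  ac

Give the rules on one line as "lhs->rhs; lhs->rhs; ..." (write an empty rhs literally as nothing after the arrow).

ba->c; bc->a; caa->b; cca->

  | bbcca => baca => cca => ε
  | acb
  | bbb
  | aabcb => aaab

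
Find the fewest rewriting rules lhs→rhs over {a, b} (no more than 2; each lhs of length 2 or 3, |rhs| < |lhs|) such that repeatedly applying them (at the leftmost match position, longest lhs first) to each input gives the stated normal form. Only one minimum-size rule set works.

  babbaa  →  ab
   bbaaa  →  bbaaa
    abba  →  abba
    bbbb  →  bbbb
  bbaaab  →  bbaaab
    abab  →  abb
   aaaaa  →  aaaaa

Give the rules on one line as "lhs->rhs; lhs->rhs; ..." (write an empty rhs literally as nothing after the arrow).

aba->ab; bab->a

  | babbaa => abaa => aba => ab
  | bbaaa
  | abba
  | bbbb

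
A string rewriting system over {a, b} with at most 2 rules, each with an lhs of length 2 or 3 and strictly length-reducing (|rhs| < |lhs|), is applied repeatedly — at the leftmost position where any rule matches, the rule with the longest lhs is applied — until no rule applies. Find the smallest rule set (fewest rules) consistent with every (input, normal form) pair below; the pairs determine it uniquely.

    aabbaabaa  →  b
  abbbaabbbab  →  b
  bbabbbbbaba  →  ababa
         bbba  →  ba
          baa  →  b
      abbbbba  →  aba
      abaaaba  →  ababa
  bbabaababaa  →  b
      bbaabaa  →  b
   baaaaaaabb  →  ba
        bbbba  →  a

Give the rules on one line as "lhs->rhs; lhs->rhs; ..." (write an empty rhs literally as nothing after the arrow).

  | aabbaabaa => bbaabaa => aabaa => baa => b
  | abbbaabbbab => abaabbbab => abbbbab => abbab => aab => b
  | bbabbbbbaba => abbbbbaba => abbbaba => ababa
  | bbba => ba

aa->; bb->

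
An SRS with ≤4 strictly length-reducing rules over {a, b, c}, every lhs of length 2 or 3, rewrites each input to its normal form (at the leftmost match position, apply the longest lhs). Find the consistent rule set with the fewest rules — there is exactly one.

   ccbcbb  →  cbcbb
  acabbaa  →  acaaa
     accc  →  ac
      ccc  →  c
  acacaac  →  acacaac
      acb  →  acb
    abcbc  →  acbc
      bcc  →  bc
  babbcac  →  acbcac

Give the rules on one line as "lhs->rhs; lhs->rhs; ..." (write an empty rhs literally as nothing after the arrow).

ab->a; bab->ac; cc->c

  | ccbcbb => cbcbb
  | acabbaa => acabaa => acaaa
  | accc => acc => ac
  | ccc => cc => c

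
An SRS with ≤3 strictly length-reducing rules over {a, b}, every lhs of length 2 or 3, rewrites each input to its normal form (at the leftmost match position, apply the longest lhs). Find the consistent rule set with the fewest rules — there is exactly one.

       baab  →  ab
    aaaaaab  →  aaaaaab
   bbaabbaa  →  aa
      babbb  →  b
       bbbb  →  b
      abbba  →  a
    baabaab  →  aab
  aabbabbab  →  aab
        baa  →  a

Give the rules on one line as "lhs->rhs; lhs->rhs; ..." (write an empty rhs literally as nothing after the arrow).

ba->; bb->b

  | baab => ab
  | aaaaaab
  | bbaabbaa => baabbaa => abbaa => abaa => aa
  | babbb => bbb => bb => b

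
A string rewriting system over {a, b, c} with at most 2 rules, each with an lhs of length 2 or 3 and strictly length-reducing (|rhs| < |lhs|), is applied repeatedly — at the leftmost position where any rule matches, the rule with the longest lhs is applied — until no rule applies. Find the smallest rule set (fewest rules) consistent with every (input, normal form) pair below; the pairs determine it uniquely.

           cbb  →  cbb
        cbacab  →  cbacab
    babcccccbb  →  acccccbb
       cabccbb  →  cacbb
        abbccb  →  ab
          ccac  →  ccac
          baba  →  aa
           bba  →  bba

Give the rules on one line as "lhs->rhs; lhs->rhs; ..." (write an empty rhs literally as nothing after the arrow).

  | cbb
  | cbacab
  | babcccccbb => acccccbb
  | cabccbb => cacbb

bab->a; bc->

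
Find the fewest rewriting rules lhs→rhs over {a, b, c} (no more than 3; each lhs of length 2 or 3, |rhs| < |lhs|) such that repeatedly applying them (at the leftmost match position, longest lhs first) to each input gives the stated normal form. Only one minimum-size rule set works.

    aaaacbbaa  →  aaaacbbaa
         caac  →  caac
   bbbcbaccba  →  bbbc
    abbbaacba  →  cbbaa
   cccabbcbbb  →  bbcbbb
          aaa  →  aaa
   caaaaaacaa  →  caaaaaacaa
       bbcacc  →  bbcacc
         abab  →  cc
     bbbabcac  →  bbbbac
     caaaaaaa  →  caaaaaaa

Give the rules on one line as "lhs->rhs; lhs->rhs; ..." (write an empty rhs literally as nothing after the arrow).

ab->c; cba->; cca->ba

  | aaaacbbaa
  | caac
  | bbbcbaccba => bbbccba => bbbc
  | abbbaacba => cbbaacba => cbbaa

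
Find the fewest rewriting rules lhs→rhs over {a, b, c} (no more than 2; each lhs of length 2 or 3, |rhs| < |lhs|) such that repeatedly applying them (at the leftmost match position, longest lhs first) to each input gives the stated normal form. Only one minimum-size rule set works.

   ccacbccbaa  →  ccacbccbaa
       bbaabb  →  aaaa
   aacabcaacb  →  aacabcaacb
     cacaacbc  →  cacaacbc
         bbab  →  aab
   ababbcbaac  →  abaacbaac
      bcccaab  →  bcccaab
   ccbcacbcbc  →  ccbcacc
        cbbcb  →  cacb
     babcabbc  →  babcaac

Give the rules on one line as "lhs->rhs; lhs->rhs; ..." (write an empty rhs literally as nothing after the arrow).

  | ccacbccbaa
  | bbaabb => aaabb => aaaa
  | aacabcaacb
  | cacaacbc

bb->a; bcb->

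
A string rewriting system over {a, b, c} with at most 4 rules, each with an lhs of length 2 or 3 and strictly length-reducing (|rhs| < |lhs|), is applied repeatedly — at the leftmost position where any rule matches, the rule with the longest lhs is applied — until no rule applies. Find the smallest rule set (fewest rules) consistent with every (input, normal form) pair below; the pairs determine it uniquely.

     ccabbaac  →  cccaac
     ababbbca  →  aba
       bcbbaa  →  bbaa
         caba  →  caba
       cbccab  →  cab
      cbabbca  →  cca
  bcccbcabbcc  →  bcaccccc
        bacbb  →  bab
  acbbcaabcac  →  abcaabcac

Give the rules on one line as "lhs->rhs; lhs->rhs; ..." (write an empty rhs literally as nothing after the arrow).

  | ccabbaac => cccaac
  | ababbbca => abcbca => aba
  | bcbbaa => bbaa
  | caba

abb->c; cb->; cbc->; ccb->ac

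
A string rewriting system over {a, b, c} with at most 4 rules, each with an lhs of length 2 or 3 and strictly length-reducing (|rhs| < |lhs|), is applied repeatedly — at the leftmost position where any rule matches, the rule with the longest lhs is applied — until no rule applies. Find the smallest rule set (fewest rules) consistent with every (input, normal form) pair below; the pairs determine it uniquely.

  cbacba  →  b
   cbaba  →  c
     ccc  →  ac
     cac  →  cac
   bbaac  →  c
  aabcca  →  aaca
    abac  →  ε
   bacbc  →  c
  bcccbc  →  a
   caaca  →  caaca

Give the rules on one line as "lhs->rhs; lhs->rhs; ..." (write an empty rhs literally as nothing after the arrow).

aba->b; ba->; bc->; cc->a

  | cbacba => ccba => aba => b
  | cbaba => cba => c
  | ccc => ac
  | cac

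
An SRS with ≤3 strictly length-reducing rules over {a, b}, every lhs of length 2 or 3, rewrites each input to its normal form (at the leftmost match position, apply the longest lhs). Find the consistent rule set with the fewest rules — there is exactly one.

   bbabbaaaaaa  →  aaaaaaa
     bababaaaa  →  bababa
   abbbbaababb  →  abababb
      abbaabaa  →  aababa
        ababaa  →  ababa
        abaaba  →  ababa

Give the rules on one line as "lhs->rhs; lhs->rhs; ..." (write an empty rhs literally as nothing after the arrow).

baa->ba; bba->ab; bbb->

  | bbabbaaaaaa => abbbaaaaaa => aaaaaaa
  | bababaaaa => bababaaa => bababaa => bababa
  | abbbbaababb => abaababb => abababb
  | abbaabaa => aababaa => aababa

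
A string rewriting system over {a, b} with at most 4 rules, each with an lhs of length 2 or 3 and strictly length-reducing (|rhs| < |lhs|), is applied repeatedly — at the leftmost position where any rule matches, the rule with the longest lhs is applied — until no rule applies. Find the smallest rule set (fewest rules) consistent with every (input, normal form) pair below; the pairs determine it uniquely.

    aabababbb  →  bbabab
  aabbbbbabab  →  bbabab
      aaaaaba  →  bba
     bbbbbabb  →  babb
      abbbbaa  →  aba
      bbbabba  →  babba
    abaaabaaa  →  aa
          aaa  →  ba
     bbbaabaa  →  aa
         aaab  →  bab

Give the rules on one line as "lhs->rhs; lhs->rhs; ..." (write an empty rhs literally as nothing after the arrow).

  | aabababbb => bbababbb => bbabab
  | aabbbbbabab => bbbbbbabab => bbbbabab => bbabab
  | aaaaaba => baaaba => aaba => bba
  | bbbbbabb => bbbabb => babb

aaa->ba; aab->bb; baa->a; bbb->b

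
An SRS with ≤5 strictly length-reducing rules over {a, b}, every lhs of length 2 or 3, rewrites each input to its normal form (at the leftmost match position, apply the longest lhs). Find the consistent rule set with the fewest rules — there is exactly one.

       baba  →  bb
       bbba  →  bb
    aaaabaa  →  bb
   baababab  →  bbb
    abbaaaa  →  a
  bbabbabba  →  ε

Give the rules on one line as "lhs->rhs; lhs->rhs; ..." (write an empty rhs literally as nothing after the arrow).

  | baba => baa => bb
  | bbba => baa => bb
  | aaaabaa => aabaa => baa => bb
  | baababab => bbbabab => baabab => bbbab => baab => bbb

aa->; ab->a; baa->bb; bba->aa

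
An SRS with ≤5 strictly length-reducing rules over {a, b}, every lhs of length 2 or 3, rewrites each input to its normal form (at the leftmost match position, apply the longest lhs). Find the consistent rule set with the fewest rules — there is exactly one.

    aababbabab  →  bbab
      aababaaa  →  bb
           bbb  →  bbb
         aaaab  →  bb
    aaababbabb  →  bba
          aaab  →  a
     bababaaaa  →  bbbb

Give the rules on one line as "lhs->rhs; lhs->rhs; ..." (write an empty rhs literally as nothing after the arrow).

  | aababbabab => babbabab => baabab => bbab
  | aababaaa => babaaa => bbaa => bb
  | bbb
  | aaaab => abab => bb

aa->; aaa->ab; aba->b; abb->a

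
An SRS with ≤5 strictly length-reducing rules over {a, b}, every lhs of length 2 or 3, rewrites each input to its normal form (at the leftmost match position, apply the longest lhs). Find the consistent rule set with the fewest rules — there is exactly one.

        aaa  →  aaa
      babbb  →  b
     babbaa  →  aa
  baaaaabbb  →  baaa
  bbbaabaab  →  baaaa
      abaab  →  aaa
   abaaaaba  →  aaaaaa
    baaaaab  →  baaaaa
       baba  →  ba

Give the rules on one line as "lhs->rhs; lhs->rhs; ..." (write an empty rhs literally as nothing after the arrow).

ab->a; abb->b; bab->b; bb->

  | aaa
  | babbb => bbb => b
  | babbaa => bbaa => aa
  | baaaaabbb => baaaabb => baaab => baaa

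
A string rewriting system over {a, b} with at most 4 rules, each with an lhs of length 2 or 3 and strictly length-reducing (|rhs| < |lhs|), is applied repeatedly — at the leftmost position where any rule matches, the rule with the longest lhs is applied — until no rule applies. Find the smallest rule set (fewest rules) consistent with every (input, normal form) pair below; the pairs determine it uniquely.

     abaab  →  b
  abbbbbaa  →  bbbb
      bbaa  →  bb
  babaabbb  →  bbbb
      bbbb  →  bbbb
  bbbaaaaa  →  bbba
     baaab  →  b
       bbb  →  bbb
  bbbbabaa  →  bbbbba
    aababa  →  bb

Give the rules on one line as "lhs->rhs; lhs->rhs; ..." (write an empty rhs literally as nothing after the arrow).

aa->; ab->; aba->b

  | abaab => bab => b
  | abbbbbaa => bbbbaa => bbbb
  | bbaa => bb
  | babaabbb => bbabbb => bbbb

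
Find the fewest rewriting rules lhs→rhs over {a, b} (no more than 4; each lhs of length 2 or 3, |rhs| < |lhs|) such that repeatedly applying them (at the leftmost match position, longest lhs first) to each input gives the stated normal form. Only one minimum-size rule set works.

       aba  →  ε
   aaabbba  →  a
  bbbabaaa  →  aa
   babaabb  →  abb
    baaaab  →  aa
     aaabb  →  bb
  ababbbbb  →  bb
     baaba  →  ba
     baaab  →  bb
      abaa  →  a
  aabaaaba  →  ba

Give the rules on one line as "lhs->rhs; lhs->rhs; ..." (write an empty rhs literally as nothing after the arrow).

  | aba => ε
  | aaabbba => bbba => a
  | bbbabaaa => abaaa => aa
  | babaabb => aaaabb => abb

aaa->; aba->; bab->aa; bbb->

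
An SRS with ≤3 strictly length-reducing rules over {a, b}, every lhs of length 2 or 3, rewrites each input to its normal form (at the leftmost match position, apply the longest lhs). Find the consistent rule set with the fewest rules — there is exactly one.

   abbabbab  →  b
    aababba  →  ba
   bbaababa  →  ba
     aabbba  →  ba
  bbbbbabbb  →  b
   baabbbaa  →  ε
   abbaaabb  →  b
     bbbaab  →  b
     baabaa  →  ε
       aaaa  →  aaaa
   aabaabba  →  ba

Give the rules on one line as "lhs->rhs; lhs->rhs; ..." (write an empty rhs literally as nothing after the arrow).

  | abbabbab => bbabbab => babbab => bbbab => bbab => bab => bb => b
  | aababba => ababba => babba => bbba => bba => ba
  | bbaababa => baababa => baba => bba => ba
  | aabbba => abbba => bbba => bba => ba

ab->b; baa->; bb->b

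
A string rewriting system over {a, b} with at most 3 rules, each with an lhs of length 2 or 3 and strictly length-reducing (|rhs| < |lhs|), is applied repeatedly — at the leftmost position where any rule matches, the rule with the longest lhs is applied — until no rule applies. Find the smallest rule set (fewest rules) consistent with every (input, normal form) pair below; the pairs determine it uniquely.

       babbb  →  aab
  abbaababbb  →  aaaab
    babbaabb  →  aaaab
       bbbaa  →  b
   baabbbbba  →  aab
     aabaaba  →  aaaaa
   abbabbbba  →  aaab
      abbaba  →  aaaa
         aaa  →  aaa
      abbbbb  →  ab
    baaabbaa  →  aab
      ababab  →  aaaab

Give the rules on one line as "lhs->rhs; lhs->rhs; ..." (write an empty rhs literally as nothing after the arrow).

ba->b; bab->aa; bb->b

  | babbb => aabb => aab
  | abbaababbb => abaababbb => abababbb => aaaabbb => aaaabb => aaaab
  | babbaabb => aabaabb => aababb => aaaab
  | bbbaa => bbaa => baa => ba => b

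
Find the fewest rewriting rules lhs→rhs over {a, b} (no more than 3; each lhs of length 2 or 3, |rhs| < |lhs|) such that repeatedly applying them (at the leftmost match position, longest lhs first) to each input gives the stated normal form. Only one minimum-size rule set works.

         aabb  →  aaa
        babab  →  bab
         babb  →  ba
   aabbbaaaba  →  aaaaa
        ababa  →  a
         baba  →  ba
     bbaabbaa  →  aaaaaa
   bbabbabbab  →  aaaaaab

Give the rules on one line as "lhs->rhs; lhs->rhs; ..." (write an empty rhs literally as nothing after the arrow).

aba->a; baa->ba; bb->a

  | aabb => aaa
  | babab => bab
  | babb => baa => ba
  | aabbbaaaba => aaabaaaba => aaaaaba => aaaaa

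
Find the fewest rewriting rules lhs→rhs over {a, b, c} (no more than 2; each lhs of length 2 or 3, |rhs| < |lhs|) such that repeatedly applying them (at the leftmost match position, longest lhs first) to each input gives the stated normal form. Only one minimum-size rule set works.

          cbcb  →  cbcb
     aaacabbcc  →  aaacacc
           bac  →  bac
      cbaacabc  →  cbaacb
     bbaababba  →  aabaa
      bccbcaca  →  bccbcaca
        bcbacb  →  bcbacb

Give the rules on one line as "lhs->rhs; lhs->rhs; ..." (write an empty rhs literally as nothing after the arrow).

  | cbcb
  | aaacabbcc => aaacacc
  | bac
  | cbaacabc => cbaacb

abc->b; bb->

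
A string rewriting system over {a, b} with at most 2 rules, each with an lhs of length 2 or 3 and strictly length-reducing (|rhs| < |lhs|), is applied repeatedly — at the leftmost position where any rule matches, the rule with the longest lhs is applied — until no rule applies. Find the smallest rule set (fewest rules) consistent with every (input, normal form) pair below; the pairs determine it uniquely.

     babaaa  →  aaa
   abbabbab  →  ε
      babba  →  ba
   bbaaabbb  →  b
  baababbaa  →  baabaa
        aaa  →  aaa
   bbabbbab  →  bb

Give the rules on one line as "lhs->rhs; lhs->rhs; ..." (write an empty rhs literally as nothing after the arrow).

  | babaaa => aaa
  | abbabbab => babbab => bab => ε
  | babba => ba
  | bbaaabbb => bbaabb => bbab => b

abb->b; bab->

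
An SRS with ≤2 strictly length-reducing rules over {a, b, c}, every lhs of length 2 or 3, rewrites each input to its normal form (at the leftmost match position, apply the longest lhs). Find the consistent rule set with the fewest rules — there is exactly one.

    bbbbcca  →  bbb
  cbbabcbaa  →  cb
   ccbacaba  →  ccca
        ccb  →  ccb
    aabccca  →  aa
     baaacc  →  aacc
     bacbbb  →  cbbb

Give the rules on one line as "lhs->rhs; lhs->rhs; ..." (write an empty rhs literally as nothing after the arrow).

  | bbbbcca => bbbbca => bbbba => bbb
  | cbbabcbaa => cbbcbaa => cbbbaa => cbba => cb
  | ccbacaba => cccaba => ccca
  | ccb

ba->; bc->b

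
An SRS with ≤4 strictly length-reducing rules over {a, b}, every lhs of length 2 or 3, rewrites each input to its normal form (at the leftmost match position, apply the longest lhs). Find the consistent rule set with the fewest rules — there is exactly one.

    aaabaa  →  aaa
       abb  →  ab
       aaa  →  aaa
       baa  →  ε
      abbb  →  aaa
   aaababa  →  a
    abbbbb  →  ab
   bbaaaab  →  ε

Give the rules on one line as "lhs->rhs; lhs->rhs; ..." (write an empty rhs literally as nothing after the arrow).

  | aaabaa => aaa
  | abb => ab
  | aaa
  | baa => ε

aab->; baa->; bb->b; bbb->aa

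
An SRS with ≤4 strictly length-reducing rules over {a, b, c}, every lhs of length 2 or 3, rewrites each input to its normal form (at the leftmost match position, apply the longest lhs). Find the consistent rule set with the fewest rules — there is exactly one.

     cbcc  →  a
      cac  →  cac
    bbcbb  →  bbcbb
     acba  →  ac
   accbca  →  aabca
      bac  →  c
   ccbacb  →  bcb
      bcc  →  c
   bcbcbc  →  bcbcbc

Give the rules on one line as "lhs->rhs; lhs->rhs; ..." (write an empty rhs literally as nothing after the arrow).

aba->b; ba->; bcc->c; cc->a

  | cbcc => cc => a
  | cac
  | bbcbb
  | acba => ac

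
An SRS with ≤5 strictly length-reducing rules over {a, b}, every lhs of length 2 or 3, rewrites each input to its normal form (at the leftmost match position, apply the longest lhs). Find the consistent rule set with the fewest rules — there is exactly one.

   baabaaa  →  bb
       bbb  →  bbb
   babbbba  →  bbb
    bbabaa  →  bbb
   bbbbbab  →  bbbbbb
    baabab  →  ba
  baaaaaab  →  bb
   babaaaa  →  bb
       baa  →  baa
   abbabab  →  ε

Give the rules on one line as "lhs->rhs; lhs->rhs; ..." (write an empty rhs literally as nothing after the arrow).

  | baabaaa => baabaa => baaba => baab => bab => bb
  | bbb
  | babbbba => bbba => bbb
  | bbabaa => bbbaa => bbba => bbb

ab->b; aba->ab; abb->; bba->bb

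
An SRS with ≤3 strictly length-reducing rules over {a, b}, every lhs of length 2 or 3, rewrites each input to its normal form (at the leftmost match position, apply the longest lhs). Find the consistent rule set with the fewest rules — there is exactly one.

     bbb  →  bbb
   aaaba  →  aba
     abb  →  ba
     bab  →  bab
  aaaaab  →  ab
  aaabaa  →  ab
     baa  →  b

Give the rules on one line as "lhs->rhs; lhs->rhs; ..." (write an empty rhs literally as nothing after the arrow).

  | bbb
  | aaaba => aba
  | abb => ba
  | bab

aa->; abb->ba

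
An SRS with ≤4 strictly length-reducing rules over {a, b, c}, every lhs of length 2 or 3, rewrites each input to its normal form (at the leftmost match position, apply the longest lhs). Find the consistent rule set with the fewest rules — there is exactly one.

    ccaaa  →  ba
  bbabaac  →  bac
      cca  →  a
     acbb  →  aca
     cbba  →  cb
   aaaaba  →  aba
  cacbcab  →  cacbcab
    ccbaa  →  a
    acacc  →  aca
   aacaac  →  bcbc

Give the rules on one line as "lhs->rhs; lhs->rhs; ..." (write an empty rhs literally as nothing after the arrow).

aa->b; bb->a; cc->

  | ccaaa => aaa => ba
  | bbabaac => aabaac => bbaac => aaac => bac
  | cca => a
  | acbb => aca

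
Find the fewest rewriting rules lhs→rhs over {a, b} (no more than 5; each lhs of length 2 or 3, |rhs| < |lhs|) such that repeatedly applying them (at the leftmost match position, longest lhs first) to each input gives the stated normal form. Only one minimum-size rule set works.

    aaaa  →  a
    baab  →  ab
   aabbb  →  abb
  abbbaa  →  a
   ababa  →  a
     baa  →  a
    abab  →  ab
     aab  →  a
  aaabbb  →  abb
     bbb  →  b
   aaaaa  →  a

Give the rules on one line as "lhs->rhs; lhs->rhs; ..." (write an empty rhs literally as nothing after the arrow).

  | aaaa => aaa => aa => a
  | baab => ab
  | aabbb => abb
  | abbbaa => abaa => aa => a

aa->a; aab->a; ba->; bbb->b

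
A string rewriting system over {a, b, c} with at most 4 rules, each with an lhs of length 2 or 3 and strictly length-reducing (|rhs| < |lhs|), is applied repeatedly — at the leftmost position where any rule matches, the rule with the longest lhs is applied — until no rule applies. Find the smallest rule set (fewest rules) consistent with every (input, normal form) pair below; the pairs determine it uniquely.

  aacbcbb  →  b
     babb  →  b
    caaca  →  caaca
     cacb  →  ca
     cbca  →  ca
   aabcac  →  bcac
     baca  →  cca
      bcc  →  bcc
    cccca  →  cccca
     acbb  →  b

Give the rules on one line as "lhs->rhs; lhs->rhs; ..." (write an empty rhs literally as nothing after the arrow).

  | aacbcbb => aacbb => aab => ab => b
  | babb => cbb => b
  | caaca
  | cacb => ca

ab->b; ba->c; cb->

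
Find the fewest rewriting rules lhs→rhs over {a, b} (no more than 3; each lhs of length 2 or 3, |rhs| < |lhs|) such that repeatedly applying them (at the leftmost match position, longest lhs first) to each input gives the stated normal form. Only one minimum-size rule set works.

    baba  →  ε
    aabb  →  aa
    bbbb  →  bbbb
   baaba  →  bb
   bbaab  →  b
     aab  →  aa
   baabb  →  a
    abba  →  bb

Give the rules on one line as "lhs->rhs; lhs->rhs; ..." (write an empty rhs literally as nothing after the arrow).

ab->a; aba->bb; ba->

  | baba => ba => ε
  | aabb => aab => aa
  | bbbb
  | baaba => aba => bb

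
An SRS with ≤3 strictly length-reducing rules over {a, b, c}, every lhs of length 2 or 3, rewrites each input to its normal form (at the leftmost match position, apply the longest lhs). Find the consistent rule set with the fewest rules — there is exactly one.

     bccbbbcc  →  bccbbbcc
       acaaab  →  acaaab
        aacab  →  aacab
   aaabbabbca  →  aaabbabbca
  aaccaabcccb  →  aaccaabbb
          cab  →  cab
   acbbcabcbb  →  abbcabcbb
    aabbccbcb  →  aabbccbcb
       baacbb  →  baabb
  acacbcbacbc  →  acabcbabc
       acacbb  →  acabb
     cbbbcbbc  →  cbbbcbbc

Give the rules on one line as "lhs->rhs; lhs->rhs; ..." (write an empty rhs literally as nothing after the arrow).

  | bccbbbcc
  | acaaab
  | aacab
  | aaabbabbca

acb->ab; ccc->b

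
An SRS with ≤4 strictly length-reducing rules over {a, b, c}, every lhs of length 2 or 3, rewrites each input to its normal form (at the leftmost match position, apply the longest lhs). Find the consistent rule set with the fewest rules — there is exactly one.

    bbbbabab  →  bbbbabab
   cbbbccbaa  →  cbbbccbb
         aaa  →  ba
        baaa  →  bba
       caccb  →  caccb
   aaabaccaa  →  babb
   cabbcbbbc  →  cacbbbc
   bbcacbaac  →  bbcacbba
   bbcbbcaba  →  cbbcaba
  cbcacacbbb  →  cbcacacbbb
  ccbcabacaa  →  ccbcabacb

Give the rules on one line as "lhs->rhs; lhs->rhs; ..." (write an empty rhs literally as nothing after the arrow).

aa->b; aac->ba; bcb->cb; cca->

  | bbbbabab
  | cbbbccbaa => cbbbccbb
  | aaa => ba
  | baaa => bba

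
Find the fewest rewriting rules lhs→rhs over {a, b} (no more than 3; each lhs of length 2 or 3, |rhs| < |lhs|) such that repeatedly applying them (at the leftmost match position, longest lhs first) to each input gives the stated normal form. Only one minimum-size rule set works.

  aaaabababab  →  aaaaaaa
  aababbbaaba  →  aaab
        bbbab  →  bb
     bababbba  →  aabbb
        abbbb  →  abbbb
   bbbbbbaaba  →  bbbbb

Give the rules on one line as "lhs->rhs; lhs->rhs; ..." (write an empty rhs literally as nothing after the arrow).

  | aaaabababab => aaaaaabab => aaaaaaa
  | aababbbaaba => aaabbaaba => aaabbaba => aaabaa => aaaba => aaab
  | bbbab => bba => bb
  | bababbba => aabbba => aabbb

ba->b; bab->a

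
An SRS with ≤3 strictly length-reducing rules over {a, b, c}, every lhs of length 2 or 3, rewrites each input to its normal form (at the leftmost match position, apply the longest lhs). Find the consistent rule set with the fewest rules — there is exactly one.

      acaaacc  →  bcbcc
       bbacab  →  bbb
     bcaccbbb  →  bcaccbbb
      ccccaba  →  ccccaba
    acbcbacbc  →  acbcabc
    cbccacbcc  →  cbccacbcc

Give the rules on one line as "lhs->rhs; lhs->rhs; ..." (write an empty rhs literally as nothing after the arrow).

  | acaaacc => bcaacc => bcbcc
  | bbacab => baab => bbb
  | bcaccbbb
  | ccccaba

aa->b; aca->bc; bac->a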